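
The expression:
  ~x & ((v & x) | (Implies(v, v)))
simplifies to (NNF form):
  ~x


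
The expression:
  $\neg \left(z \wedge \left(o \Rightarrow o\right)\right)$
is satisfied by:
  {z: False}


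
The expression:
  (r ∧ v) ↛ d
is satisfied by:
  {r: True, v: True, d: False}


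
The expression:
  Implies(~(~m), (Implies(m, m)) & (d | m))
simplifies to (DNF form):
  True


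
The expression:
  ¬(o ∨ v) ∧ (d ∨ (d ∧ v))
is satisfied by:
  {d: True, v: False, o: False}


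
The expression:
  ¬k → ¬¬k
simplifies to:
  k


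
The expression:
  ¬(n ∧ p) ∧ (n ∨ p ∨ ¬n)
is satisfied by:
  {p: False, n: False}
  {n: True, p: False}
  {p: True, n: False}


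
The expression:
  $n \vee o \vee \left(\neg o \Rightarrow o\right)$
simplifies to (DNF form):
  $n \vee o$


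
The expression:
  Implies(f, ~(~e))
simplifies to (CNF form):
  e | ~f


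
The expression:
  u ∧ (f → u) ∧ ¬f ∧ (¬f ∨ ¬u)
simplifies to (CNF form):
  u ∧ ¬f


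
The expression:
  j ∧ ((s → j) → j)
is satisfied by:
  {j: True}


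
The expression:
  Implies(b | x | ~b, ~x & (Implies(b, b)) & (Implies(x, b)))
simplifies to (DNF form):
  ~x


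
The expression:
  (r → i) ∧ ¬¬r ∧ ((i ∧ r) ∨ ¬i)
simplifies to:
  i ∧ r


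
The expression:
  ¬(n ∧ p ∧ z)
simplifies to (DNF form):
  ¬n ∨ ¬p ∨ ¬z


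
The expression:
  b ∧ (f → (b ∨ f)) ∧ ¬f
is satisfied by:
  {b: True, f: False}


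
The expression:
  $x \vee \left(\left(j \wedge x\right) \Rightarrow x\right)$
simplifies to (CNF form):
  $\text{True}$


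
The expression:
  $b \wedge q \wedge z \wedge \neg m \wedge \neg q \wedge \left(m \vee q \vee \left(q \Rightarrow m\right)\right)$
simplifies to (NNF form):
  $\text{False}$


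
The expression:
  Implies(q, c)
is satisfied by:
  {c: True, q: False}
  {q: False, c: False}
  {q: True, c: True}


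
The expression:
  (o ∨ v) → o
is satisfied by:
  {o: True, v: False}
  {v: False, o: False}
  {v: True, o: True}


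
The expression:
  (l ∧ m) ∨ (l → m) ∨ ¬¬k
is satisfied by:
  {k: True, m: True, l: False}
  {k: True, l: False, m: False}
  {m: True, l: False, k: False}
  {m: False, l: False, k: False}
  {k: True, m: True, l: True}
  {k: True, l: True, m: False}
  {m: True, l: True, k: False}


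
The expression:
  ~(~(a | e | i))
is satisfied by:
  {i: True, a: True, e: True}
  {i: True, a: True, e: False}
  {i: True, e: True, a: False}
  {i: True, e: False, a: False}
  {a: True, e: True, i: False}
  {a: True, e: False, i: False}
  {e: True, a: False, i: False}


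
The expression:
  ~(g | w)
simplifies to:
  ~g & ~w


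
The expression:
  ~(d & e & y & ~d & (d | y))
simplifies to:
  True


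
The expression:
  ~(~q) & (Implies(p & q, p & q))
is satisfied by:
  {q: True}


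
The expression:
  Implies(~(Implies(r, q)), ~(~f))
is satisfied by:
  {q: True, f: True, r: False}
  {q: True, f: False, r: False}
  {f: True, q: False, r: False}
  {q: False, f: False, r: False}
  {r: True, q: True, f: True}
  {r: True, q: True, f: False}
  {r: True, f: True, q: False}


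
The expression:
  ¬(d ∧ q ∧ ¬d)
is always true.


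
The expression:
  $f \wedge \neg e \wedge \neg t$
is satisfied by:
  {f: True, e: False, t: False}


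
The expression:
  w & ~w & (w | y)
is never true.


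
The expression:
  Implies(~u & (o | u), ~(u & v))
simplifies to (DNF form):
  True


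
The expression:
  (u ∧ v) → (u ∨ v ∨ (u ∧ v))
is always true.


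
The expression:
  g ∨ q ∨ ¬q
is always true.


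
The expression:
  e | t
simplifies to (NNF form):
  e | t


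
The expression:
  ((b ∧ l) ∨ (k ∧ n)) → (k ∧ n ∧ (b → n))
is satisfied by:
  {n: True, k: True, l: False, b: False}
  {n: True, k: False, l: False, b: False}
  {k: True, n: False, l: False, b: False}
  {n: False, k: False, l: False, b: False}
  {n: True, b: True, k: True, l: False}
  {n: True, b: True, k: False, l: False}
  {b: True, k: True, n: False, l: False}
  {b: True, n: False, k: False, l: False}
  {n: True, l: True, k: True, b: False}
  {n: True, l: True, k: False, b: False}
  {l: True, k: True, n: False, b: False}
  {l: True, n: False, k: False, b: False}
  {n: True, b: True, l: True, k: True}


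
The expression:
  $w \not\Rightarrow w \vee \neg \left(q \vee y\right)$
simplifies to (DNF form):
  $\neg q \wedge \neg y$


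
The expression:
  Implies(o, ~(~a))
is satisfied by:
  {a: True, o: False}
  {o: False, a: False}
  {o: True, a: True}


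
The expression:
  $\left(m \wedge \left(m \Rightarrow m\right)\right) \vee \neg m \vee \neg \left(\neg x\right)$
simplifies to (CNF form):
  $\text{True}$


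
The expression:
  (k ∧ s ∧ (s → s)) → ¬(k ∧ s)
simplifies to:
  ¬k ∨ ¬s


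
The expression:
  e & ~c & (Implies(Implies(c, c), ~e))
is never true.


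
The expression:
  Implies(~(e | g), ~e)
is always true.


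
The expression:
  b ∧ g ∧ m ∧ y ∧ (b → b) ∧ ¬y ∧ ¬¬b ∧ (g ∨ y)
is never true.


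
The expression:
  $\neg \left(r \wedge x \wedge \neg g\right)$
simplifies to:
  $g \vee \neg r \vee \neg x$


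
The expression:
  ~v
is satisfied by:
  {v: False}


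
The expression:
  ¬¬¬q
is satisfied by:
  {q: False}


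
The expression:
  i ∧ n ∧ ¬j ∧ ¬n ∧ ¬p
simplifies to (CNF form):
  False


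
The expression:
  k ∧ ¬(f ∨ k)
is never true.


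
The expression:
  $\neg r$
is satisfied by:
  {r: False}


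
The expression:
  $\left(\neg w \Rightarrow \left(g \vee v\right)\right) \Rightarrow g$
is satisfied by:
  {g: True, v: False, w: False}
  {g: True, w: True, v: False}
  {g: True, v: True, w: False}
  {g: True, w: True, v: True}
  {w: False, v: False, g: False}


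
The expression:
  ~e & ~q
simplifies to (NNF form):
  ~e & ~q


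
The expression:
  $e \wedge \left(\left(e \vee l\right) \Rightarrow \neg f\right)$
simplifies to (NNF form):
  $e \wedge \neg f$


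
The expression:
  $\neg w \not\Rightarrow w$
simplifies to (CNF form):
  $\neg w$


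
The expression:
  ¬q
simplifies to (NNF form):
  ¬q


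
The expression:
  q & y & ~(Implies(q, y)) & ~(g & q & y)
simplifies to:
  False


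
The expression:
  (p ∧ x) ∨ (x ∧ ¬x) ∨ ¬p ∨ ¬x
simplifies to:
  True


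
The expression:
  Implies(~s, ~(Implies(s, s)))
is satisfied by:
  {s: True}


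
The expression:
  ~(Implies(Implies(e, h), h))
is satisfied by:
  {e: False, h: False}


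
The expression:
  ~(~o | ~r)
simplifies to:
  o & r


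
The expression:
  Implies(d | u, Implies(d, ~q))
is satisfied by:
  {q: False, d: False}
  {d: True, q: False}
  {q: True, d: False}


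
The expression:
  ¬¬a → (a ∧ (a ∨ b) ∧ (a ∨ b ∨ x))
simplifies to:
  True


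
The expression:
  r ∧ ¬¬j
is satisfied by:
  {r: True, j: True}


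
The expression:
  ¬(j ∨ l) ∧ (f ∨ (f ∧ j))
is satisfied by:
  {f: True, l: False, j: False}


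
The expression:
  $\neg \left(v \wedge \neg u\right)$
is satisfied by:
  {u: True, v: False}
  {v: False, u: False}
  {v: True, u: True}


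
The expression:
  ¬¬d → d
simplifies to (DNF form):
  True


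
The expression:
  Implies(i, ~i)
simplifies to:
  ~i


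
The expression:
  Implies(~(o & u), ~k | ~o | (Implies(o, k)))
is always true.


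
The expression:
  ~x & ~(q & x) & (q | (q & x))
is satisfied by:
  {q: True, x: False}


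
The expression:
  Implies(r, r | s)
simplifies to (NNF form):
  True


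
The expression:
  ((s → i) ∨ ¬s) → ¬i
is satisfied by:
  {i: False}


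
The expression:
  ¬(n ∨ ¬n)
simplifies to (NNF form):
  False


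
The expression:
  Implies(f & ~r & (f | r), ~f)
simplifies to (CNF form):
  r | ~f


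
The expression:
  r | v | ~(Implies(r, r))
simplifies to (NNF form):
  r | v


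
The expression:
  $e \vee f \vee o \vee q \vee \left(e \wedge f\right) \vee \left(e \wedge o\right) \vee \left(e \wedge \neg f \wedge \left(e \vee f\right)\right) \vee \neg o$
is always true.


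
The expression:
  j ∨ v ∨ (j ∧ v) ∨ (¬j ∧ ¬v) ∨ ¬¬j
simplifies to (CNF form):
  True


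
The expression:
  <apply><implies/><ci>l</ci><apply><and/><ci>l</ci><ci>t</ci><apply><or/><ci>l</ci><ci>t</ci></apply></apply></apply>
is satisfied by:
  {t: True, l: False}
  {l: False, t: False}
  {l: True, t: True}


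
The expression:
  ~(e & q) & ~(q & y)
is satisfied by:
  {y: False, q: False, e: False}
  {e: True, y: False, q: False}
  {y: True, e: False, q: False}
  {e: True, y: True, q: False}
  {q: True, e: False, y: False}


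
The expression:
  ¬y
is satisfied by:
  {y: False}


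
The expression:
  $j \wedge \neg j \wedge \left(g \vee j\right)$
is never true.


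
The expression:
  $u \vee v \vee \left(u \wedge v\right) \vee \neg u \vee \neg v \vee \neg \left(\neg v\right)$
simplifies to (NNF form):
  $\text{True}$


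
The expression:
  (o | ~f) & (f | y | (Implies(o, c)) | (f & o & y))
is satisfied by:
  {y: True, c: True, f: False, o: False}
  {y: True, f: False, c: False, o: False}
  {c: True, y: False, f: False, o: False}
  {y: False, f: False, c: False, o: False}
  {o: True, y: True, c: True, f: False}
  {o: True, y: True, f: False, c: False}
  {o: True, c: True, y: False, f: False}
  {y: True, o: True, f: True, c: True}
  {y: True, o: True, f: True, c: False}
  {o: True, f: True, c: True, y: False}
  {o: True, f: True, y: False, c: False}


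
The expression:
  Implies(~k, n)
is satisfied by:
  {n: True, k: True}
  {n: True, k: False}
  {k: True, n: False}


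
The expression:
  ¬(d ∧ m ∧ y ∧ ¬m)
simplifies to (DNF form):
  True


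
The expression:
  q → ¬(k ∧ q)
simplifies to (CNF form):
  ¬k ∨ ¬q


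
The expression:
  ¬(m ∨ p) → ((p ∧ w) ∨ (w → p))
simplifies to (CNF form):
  m ∨ p ∨ ¬w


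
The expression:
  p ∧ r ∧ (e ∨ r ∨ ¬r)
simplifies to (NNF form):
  p ∧ r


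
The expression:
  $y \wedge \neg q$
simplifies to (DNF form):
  $y \wedge \neg q$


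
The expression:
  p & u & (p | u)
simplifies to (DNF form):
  p & u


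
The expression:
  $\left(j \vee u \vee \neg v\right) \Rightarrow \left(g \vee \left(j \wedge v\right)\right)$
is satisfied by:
  {v: True, g: True, j: True, u: False}
  {v: True, g: True, u: False, j: False}
  {v: True, g: True, j: True, u: True}
  {v: True, g: True, u: True, j: False}
  {g: True, j: True, u: False, v: False}
  {g: True, u: False, j: False, v: False}
  {g: True, j: True, u: True, v: False}
  {g: True, u: True, j: False, v: False}
  {j: True, v: True, u: False, g: False}
  {v: True, u: False, j: False, g: False}
  {j: True, v: True, u: True, g: False}


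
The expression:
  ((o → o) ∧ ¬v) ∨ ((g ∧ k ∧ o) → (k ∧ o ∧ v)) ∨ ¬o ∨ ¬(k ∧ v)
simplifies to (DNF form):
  True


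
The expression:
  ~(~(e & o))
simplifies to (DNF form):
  e & o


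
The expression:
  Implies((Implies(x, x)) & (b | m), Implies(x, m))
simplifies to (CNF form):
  m | ~b | ~x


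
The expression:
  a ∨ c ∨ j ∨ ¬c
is always true.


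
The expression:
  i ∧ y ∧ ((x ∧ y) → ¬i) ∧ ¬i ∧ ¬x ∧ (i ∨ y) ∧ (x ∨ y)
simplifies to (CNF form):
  False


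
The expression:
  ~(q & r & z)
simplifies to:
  ~q | ~r | ~z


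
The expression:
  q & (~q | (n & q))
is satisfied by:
  {q: True, n: True}


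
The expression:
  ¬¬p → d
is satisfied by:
  {d: True, p: False}
  {p: False, d: False}
  {p: True, d: True}


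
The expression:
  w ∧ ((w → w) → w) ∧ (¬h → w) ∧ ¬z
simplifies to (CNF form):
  w ∧ ¬z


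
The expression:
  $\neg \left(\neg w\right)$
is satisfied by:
  {w: True}


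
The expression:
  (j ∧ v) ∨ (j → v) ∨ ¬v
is always true.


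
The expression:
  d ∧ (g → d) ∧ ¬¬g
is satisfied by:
  {d: True, g: True}


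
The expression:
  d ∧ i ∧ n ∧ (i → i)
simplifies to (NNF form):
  d ∧ i ∧ n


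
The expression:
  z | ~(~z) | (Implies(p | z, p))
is always true.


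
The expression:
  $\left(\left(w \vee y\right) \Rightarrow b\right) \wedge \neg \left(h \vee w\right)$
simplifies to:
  $\neg h \wedge \neg w \wedge \left(b \vee \neg y\right)$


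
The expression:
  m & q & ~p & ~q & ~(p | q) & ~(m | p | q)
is never true.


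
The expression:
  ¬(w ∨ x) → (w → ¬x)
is always true.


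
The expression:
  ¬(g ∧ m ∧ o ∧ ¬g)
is always true.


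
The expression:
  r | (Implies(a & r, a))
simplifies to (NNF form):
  True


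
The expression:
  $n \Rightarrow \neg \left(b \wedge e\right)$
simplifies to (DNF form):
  $\neg b \vee \neg e \vee \neg n$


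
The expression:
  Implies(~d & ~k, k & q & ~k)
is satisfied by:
  {d: True, k: True}
  {d: True, k: False}
  {k: True, d: False}


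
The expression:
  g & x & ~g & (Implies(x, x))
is never true.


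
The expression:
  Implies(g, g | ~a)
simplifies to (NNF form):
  True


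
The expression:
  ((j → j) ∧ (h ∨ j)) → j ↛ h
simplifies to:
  ¬h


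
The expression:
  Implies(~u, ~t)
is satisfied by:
  {u: True, t: False}
  {t: False, u: False}
  {t: True, u: True}


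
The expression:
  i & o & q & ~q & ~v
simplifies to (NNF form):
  False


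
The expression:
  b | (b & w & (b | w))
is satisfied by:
  {b: True}


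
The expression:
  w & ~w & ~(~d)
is never true.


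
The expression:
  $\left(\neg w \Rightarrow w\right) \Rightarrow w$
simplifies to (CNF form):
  $\text{True}$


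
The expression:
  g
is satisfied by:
  {g: True}


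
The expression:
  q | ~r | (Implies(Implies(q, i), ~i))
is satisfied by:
  {q: True, i: False, r: False}
  {q: False, i: False, r: False}
  {r: True, q: True, i: False}
  {r: True, q: False, i: False}
  {i: True, q: True, r: False}
  {i: True, q: False, r: False}
  {i: True, r: True, q: True}


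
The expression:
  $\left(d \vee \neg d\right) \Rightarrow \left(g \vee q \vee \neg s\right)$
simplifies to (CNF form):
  $g \vee q \vee \neg s$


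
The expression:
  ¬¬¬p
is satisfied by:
  {p: False}


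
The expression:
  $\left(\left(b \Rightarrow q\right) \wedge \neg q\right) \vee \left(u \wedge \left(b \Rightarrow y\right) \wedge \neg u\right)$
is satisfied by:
  {q: False, b: False}


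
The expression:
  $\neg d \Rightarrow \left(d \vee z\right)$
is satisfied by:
  {d: True, z: True}
  {d: True, z: False}
  {z: True, d: False}


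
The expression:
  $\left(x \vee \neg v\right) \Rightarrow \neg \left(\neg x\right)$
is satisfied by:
  {x: True, v: True}
  {x: True, v: False}
  {v: True, x: False}


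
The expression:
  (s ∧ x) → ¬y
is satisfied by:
  {s: False, y: False, x: False}
  {x: True, s: False, y: False}
  {y: True, s: False, x: False}
  {x: True, y: True, s: False}
  {s: True, x: False, y: False}
  {x: True, s: True, y: False}
  {y: True, s: True, x: False}


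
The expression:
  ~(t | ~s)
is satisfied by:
  {s: True, t: False}


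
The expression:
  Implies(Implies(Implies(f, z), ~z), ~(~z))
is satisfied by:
  {z: True}


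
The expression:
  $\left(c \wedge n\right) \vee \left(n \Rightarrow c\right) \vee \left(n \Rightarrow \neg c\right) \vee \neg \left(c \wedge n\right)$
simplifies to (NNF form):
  $\text{True}$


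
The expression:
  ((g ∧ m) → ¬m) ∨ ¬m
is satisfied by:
  {g: False, m: False}
  {m: True, g: False}
  {g: True, m: False}


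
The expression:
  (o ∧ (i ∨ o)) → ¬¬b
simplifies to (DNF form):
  b ∨ ¬o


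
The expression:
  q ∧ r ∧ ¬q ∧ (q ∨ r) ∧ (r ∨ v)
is never true.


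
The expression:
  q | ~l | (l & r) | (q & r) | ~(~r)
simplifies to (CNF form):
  q | r | ~l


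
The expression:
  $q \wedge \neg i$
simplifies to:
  $q \wedge \neg i$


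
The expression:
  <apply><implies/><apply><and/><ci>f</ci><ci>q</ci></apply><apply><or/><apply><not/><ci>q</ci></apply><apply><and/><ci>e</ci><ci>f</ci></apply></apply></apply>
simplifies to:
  <apply><or/><ci>e</ci><apply><not/><ci>f</ci></apply><apply><not/><ci>q</ci></apply></apply>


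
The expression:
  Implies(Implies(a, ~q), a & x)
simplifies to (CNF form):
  a & (q | x)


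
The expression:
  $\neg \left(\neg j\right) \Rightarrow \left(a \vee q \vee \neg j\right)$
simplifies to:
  $a \vee q \vee \neg j$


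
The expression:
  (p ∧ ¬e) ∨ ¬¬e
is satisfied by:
  {e: True, p: True}
  {e: True, p: False}
  {p: True, e: False}


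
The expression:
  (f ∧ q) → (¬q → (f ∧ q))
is always true.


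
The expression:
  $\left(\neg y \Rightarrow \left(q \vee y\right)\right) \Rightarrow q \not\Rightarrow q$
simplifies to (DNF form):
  $\neg q \wedge \neg y$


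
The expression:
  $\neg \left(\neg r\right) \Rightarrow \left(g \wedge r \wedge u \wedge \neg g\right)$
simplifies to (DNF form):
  $\neg r$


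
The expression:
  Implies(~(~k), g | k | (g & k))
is always true.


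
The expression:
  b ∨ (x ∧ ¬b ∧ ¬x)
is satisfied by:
  {b: True}


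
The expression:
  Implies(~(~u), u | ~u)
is always true.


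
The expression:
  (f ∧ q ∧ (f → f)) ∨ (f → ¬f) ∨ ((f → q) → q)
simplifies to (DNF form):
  True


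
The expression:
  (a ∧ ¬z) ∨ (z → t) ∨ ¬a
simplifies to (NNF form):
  t ∨ ¬a ∨ ¬z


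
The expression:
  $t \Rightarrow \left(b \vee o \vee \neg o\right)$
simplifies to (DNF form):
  $\text{True}$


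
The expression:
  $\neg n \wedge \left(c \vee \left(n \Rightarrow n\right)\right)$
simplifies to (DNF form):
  $\neg n$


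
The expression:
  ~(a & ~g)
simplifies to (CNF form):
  g | ~a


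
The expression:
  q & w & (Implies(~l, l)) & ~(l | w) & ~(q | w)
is never true.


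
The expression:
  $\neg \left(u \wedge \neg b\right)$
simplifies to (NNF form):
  $b \vee \neg u$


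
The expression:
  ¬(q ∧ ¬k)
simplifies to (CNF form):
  k ∨ ¬q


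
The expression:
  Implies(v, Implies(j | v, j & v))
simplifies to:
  j | ~v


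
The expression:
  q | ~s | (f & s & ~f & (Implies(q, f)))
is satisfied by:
  {q: True, s: False}
  {s: False, q: False}
  {s: True, q: True}


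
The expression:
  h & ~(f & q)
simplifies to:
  h & (~f | ~q)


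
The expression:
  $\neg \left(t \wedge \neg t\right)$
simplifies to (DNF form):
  $\text{True}$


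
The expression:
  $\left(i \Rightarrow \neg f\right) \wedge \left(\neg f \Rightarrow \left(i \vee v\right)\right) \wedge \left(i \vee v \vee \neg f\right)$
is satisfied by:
  {v: True, f: False, i: False}
  {i: True, v: True, f: False}
  {i: True, v: False, f: False}
  {f: True, v: True, i: False}


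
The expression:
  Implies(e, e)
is always true.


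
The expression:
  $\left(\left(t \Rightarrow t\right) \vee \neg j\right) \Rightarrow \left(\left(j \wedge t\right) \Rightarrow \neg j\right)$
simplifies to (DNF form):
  $\neg j \vee \neg t$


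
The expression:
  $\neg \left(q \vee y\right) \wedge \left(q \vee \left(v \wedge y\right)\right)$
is never true.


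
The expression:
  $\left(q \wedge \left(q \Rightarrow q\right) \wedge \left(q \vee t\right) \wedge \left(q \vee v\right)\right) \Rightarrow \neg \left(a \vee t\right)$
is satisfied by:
  {a: False, q: False, t: False}
  {t: True, a: False, q: False}
  {a: True, t: False, q: False}
  {t: True, a: True, q: False}
  {q: True, t: False, a: False}


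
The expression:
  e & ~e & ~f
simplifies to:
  False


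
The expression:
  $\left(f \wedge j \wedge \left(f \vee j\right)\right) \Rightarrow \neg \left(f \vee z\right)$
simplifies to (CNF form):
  $\neg f \vee \neg j$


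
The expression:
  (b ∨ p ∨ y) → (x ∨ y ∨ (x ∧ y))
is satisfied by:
  {y: True, x: True, p: False, b: False}
  {y: True, b: True, x: True, p: False}
  {y: True, x: True, p: True, b: False}
  {y: True, b: True, x: True, p: True}
  {y: True, p: False, x: False, b: False}
  {y: True, b: True, p: False, x: False}
  {y: True, p: True, x: False, b: False}
  {y: True, b: True, p: True, x: False}
  {x: True, b: False, p: False, y: False}
  {b: True, x: True, p: False, y: False}
  {x: True, p: True, b: False, y: False}
  {b: True, x: True, p: True, y: False}
  {b: False, p: False, x: False, y: False}


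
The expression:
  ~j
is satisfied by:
  {j: False}


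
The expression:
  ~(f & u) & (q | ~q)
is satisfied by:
  {u: False, f: False}
  {f: True, u: False}
  {u: True, f: False}


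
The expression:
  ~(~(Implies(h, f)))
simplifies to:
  f | ~h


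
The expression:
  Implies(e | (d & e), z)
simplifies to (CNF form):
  z | ~e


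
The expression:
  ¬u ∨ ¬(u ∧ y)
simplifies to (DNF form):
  ¬u ∨ ¬y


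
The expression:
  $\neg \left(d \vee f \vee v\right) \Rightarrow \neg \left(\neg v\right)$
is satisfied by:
  {d: True, v: True, f: True}
  {d: True, v: True, f: False}
  {d: True, f: True, v: False}
  {d: True, f: False, v: False}
  {v: True, f: True, d: False}
  {v: True, f: False, d: False}
  {f: True, v: False, d: False}


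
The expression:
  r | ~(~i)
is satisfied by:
  {i: True, r: True}
  {i: True, r: False}
  {r: True, i: False}


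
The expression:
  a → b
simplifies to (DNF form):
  b ∨ ¬a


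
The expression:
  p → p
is always true.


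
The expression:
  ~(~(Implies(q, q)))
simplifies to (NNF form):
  True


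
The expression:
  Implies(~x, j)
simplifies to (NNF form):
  j | x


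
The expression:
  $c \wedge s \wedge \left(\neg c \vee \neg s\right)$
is never true.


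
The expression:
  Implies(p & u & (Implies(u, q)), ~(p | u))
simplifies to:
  ~p | ~q | ~u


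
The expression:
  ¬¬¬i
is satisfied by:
  {i: False}


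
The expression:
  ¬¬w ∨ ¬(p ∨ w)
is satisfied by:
  {w: True, p: False}
  {p: False, w: False}
  {p: True, w: True}


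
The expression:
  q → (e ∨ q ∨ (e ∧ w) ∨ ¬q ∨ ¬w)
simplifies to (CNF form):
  True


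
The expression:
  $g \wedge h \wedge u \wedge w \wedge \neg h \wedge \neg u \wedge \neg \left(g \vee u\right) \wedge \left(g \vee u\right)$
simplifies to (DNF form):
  $\text{False}$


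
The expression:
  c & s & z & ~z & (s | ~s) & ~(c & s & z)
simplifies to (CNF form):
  False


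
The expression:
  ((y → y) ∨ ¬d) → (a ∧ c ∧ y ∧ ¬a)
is never true.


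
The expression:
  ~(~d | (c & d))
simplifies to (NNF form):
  d & ~c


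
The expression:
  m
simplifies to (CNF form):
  m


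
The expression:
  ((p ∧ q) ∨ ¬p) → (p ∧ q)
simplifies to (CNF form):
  p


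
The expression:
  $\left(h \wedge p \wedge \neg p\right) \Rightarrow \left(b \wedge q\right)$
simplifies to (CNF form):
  $\text{True}$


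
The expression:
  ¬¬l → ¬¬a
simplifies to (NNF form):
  a ∨ ¬l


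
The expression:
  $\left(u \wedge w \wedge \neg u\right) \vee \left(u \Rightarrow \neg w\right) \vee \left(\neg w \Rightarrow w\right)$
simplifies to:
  $\text{True}$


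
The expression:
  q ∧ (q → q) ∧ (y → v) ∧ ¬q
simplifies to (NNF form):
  False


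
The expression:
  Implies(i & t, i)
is always true.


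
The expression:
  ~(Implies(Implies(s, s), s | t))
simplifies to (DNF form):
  ~s & ~t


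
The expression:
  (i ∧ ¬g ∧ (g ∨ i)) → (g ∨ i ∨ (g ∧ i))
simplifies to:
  True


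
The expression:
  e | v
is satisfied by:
  {v: True, e: True}
  {v: True, e: False}
  {e: True, v: False}


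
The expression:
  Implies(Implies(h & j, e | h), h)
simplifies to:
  h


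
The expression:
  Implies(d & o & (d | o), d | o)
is always true.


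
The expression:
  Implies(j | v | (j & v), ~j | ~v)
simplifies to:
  ~j | ~v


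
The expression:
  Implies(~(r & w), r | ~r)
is always true.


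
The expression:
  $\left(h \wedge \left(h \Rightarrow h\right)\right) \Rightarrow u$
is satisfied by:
  {u: True, h: False}
  {h: False, u: False}
  {h: True, u: True}


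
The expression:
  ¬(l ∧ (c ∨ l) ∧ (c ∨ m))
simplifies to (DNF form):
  (¬c ∧ ¬m) ∨ ¬l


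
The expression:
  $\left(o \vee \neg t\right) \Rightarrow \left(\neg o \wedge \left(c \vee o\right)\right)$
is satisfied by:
  {t: True, c: True, o: False}
  {t: True, c: False, o: False}
  {c: True, t: False, o: False}


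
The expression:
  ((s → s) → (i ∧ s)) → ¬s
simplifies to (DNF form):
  ¬i ∨ ¬s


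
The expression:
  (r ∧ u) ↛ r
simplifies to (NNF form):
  False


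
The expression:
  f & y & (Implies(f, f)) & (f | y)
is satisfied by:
  {f: True, y: True}


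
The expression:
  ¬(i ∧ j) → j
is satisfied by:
  {j: True}


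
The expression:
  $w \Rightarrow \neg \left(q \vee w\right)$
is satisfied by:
  {w: False}


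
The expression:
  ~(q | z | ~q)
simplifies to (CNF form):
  False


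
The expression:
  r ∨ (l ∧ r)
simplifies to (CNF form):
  r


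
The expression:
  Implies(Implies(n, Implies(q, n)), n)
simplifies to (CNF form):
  n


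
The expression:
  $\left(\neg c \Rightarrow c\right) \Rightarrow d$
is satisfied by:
  {d: True, c: False}
  {c: False, d: False}
  {c: True, d: True}


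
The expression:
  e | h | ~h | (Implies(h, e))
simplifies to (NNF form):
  True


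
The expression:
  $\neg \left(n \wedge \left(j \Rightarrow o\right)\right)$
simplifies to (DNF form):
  $\left(j \wedge \neg o\right) \vee \neg n$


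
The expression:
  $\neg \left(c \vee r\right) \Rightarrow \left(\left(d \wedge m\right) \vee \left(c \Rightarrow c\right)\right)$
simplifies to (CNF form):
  $\text{True}$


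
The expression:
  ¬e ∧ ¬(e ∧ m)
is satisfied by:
  {e: False}


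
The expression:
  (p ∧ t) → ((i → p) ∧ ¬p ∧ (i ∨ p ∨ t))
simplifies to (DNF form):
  ¬p ∨ ¬t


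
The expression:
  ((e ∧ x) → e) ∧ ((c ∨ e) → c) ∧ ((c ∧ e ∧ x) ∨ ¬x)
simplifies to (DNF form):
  (c ∧ e) ∨ (¬e ∧ ¬x)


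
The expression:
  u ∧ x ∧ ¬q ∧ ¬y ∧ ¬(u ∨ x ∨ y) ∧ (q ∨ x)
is never true.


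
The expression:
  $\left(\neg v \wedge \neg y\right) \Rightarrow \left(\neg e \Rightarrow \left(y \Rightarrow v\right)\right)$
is always true.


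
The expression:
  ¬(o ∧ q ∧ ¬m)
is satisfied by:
  {m: True, o: False, q: False}
  {o: False, q: False, m: False}
  {m: True, q: True, o: False}
  {q: True, o: False, m: False}
  {m: True, o: True, q: False}
  {o: True, m: False, q: False}
  {m: True, q: True, o: True}


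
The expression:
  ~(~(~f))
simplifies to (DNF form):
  ~f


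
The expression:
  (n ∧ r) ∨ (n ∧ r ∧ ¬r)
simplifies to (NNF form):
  n ∧ r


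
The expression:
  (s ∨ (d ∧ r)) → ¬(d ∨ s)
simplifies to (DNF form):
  (¬d ∧ ¬s) ∨ (¬r ∧ ¬s)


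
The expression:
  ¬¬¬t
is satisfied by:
  {t: False}


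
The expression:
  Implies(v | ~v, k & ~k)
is never true.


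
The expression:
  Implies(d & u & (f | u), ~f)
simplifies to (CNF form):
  ~d | ~f | ~u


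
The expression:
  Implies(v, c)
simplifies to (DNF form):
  c | ~v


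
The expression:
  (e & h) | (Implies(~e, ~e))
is always true.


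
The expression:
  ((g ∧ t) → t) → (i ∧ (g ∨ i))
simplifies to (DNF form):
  i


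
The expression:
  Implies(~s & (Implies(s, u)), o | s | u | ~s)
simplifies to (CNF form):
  True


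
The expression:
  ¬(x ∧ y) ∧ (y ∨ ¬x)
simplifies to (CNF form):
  ¬x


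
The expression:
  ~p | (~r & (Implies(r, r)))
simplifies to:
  ~p | ~r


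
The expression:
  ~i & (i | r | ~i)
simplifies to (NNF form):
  ~i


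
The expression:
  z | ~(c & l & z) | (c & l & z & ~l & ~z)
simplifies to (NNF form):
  True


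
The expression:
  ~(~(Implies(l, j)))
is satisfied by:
  {j: True, l: False}
  {l: False, j: False}
  {l: True, j: True}


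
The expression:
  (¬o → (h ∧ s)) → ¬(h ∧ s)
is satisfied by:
  {s: False, h: False}
  {h: True, s: False}
  {s: True, h: False}


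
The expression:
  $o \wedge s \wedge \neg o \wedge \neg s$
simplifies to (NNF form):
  $\text{False}$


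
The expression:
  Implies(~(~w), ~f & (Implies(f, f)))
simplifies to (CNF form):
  ~f | ~w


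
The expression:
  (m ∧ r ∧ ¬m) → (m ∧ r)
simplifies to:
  True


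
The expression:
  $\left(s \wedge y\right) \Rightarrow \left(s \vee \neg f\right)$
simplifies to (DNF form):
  $\text{True}$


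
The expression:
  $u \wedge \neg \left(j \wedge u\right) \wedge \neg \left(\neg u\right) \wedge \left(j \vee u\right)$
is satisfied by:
  {u: True, j: False}


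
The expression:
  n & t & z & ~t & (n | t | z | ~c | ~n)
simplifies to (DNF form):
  False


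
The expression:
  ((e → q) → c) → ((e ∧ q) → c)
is always true.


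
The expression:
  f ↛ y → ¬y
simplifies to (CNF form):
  True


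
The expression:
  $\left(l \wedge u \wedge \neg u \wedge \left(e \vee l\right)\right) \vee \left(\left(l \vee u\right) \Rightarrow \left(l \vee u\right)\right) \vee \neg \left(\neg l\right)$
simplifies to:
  $\text{True}$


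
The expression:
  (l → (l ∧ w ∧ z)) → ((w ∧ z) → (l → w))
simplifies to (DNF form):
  True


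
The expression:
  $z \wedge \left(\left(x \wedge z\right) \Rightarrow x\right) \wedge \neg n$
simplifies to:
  $z \wedge \neg n$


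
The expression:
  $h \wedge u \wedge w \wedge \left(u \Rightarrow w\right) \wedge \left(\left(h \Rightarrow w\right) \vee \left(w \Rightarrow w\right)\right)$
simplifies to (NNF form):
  $h \wedge u \wedge w$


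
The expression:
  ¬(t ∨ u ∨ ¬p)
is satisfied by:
  {p: True, u: False, t: False}


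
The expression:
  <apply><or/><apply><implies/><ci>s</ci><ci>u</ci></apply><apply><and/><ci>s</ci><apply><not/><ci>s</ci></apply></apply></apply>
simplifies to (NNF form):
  <apply><or/><ci>u</ci><apply><not/><ci>s</ci></apply></apply>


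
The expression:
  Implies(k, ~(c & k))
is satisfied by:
  {k: False, c: False}
  {c: True, k: False}
  {k: True, c: False}


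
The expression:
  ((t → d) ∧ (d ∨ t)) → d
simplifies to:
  True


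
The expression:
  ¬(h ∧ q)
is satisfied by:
  {h: False, q: False}
  {q: True, h: False}
  {h: True, q: False}


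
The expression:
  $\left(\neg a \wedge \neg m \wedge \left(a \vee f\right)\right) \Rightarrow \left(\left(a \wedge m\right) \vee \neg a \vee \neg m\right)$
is always true.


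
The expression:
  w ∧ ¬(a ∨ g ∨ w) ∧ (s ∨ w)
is never true.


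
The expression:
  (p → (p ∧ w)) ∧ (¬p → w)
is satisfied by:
  {w: True}


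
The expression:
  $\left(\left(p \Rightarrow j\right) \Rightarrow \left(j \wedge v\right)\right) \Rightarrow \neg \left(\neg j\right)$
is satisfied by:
  {j: True, p: False}
  {p: False, j: False}
  {p: True, j: True}


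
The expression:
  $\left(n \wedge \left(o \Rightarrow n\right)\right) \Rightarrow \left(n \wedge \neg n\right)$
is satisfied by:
  {n: False}


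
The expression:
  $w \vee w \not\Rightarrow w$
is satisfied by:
  {w: True}


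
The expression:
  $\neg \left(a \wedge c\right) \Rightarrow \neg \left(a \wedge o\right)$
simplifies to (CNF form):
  $c \vee \neg a \vee \neg o$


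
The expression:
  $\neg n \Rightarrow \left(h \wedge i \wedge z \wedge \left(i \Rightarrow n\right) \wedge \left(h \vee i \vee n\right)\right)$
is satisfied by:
  {n: True}


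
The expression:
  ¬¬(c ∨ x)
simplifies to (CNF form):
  c ∨ x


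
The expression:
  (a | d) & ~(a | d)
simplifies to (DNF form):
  False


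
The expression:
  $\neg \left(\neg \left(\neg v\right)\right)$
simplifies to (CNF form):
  $\neg v$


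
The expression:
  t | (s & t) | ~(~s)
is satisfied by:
  {t: True, s: True}
  {t: True, s: False}
  {s: True, t: False}


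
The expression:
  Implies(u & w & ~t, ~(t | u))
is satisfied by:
  {t: True, w: False, u: False}
  {w: False, u: False, t: False}
  {t: True, u: True, w: False}
  {u: True, w: False, t: False}
  {t: True, w: True, u: False}
  {w: True, t: False, u: False}
  {t: True, u: True, w: True}


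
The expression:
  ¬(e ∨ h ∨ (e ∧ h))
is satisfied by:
  {e: False, h: False}


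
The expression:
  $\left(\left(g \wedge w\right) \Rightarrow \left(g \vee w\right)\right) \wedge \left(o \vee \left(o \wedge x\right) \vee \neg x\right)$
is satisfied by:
  {o: True, x: False}
  {x: False, o: False}
  {x: True, o: True}


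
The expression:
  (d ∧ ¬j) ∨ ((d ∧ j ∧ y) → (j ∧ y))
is always true.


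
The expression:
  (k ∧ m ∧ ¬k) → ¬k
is always true.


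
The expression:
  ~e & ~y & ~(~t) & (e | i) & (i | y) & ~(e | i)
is never true.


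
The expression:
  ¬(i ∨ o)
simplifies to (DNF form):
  ¬i ∧ ¬o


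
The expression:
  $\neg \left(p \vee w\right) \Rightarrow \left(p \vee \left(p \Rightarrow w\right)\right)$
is always true.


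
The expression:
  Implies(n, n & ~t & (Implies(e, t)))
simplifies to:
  ~n | (~e & ~t)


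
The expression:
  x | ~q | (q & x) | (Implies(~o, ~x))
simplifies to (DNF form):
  True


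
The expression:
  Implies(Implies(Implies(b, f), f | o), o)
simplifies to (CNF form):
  (o | ~b) & (o | ~f)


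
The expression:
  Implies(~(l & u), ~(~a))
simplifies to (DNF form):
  a | (l & u)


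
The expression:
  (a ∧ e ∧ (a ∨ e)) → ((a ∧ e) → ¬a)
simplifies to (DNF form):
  ¬a ∨ ¬e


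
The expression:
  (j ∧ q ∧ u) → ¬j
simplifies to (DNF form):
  ¬j ∨ ¬q ∨ ¬u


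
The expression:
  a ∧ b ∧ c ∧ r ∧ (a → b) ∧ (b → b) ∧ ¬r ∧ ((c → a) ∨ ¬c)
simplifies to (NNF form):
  False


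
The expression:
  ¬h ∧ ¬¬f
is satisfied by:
  {f: True, h: False}


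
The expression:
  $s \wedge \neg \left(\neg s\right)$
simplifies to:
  $s$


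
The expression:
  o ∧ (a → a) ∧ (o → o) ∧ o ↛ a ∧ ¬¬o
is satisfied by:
  {o: True, a: False}


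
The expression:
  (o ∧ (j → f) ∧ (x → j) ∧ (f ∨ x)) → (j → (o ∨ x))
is always true.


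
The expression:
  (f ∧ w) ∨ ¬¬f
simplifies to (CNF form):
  f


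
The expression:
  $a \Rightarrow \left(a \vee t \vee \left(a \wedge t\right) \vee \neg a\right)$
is always true.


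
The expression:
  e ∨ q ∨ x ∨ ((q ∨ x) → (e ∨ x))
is always true.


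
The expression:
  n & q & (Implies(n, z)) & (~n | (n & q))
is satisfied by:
  {z: True, q: True, n: True}


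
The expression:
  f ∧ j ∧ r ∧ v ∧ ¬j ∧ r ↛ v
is never true.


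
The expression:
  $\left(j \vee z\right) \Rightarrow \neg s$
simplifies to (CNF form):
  $\left(\neg j \vee \neg s\right) \wedge \left(\neg s \vee \neg z\right)$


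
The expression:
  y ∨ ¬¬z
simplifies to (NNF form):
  y ∨ z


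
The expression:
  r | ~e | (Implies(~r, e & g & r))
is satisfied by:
  {r: True, e: False}
  {e: False, r: False}
  {e: True, r: True}


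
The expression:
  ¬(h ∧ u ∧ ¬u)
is always true.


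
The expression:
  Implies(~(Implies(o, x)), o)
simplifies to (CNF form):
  True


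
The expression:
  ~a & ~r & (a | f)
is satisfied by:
  {f: True, r: False, a: False}


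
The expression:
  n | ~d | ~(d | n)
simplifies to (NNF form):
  n | ~d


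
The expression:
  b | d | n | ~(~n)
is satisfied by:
  {n: True, b: True, d: True}
  {n: True, b: True, d: False}
  {n: True, d: True, b: False}
  {n: True, d: False, b: False}
  {b: True, d: True, n: False}
  {b: True, d: False, n: False}
  {d: True, b: False, n: False}


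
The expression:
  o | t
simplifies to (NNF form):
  o | t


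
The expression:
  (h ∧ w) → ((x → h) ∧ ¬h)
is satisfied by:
  {w: False, h: False}
  {h: True, w: False}
  {w: True, h: False}


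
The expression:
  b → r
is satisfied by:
  {r: True, b: False}
  {b: False, r: False}
  {b: True, r: True}


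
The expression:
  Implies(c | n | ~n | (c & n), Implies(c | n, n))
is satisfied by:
  {n: True, c: False}
  {c: False, n: False}
  {c: True, n: True}


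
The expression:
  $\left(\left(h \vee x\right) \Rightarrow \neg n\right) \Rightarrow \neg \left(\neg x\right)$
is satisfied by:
  {x: True, h: True, n: True}
  {x: True, h: True, n: False}
  {x: True, n: True, h: False}
  {x: True, n: False, h: False}
  {h: True, n: True, x: False}


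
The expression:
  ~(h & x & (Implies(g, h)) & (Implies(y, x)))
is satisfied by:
  {h: False, x: False}
  {x: True, h: False}
  {h: True, x: False}


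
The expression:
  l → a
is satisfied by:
  {a: True, l: False}
  {l: False, a: False}
  {l: True, a: True}


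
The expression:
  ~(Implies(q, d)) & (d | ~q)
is never true.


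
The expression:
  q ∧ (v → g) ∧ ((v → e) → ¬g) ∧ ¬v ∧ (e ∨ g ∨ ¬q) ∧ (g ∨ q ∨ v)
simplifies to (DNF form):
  e ∧ q ∧ ¬g ∧ ¬v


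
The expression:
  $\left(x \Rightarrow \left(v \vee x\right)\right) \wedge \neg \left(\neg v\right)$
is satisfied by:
  {v: True}


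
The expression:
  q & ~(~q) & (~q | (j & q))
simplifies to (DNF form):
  j & q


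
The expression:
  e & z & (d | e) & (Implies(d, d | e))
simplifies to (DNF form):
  e & z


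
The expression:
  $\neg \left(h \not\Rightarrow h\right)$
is always true.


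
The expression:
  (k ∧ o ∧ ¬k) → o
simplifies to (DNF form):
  True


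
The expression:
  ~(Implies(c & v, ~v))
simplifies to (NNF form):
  c & v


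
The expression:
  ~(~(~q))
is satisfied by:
  {q: False}


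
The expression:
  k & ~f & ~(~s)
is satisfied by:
  {s: True, k: True, f: False}


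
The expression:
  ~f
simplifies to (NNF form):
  ~f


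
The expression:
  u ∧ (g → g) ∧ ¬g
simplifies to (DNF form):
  u ∧ ¬g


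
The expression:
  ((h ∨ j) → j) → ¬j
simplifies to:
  ¬j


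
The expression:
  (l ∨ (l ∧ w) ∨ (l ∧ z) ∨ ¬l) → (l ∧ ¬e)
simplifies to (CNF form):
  l ∧ ¬e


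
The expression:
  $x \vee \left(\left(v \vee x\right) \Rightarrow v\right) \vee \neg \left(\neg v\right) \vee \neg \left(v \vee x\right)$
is always true.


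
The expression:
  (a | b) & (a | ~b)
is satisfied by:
  {a: True}


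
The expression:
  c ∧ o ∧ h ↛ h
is never true.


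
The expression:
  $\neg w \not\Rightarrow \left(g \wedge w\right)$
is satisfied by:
  {w: False}
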